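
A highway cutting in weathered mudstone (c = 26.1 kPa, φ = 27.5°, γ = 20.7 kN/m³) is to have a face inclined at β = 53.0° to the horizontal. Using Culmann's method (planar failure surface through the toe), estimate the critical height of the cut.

H_c = 36.68 m

Culmann's analysis gives the critical failure plane at α_cr = (β + φ)/2 = (53.0 + 27.5)/2 = 40.2°, and the critical height
H_c = (4c/γ) · sinβ cosφ / [1 − cos(β − φ)]
    = (4·26.1/20.7) · sin53.0°·cos27.5° / [1 − cos(25.5°)]
    = 5.043 · 0.7986·0.8870 / [1 − 0.9026]
    = 5.043 · 0.7084 / 0.0974
    = 36.68 m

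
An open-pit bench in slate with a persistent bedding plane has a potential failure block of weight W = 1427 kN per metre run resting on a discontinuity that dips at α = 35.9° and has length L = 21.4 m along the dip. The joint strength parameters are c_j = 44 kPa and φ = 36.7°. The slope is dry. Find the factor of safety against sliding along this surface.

Resolving the block weight along and normal to the plane and applying the Mohr–Coulomb strength on the joint:
N' = W cosα = 1427·cos35.9° = 1155.9 kN/m
Driving force T = W sinα = 1427·sin35.9° = 836.8 kN/m
Resisting force R = c_j·L + N'·tanφ = 44·21.4 + 1155.9·tan36.7° = 941.6 + 861.6 = 1803.2 kN/m
FS = R / T = 1803.2 / 836.8 = 2.155

FS = 2.15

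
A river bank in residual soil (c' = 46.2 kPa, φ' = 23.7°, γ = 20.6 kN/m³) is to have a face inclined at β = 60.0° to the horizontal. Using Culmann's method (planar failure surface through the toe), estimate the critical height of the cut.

H_c = 36.66 m

Culmann's analysis gives the critical failure plane at α_cr = (β + φ')/2 = (60.0 + 23.7)/2 = 41.9°, and the critical height
H_c = (4c'/γ) · sinβ cosφ' / [1 − cos(β − φ')]
    = (4·46.2/20.6) · sin60.0°·cos23.7° / [1 − cos(36.3°)]
    = 8.971 · 0.8660·0.9157 / [1 − 0.8059]
    = 8.971 · 0.7930 / 0.1941
    = 36.66 m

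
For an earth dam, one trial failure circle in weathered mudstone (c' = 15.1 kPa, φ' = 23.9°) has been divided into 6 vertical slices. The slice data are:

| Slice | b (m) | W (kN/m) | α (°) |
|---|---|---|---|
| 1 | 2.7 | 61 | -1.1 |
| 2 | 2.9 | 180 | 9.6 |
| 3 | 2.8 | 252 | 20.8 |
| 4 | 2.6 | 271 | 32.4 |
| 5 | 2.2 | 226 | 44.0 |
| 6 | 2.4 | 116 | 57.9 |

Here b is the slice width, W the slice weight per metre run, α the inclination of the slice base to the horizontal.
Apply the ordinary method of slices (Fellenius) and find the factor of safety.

FS = 1.35

Ordinary method of slices: FS = Σ[c'·Δl_i + (W_i cosα_i)·tanφ'] / Σ W_i sinα_i, with Δl_i = b_i / cosα_i.
Slice 1: Δl = 2.7/cos(-1.1°) = 2.700 m; N'_1 = 61·cos(-1.1°) = 61.0; c'Δl = 40.78; W sinα = -1.2
Slice 2: Δl = 2.9/cos9.6° = 2.941 m; N'_2 = 180·cos9.6° = 177.5; c'Δl = 44.41; W sinα = 30.0
Slice 3: Δl = 2.8/cos20.8° = 2.995 m; N'_3 = 252·cos20.8° = 235.6; c'Δl = 45.23; W sinα = 89.5
Slice 4: Δl = 2.6/cos32.4° = 3.079 m; N'_4 = 271·cos32.4° = 228.8; c'Δl = 46.50; W sinα = 145.2
Slice 5: Δl = 2.2/cos44.0° = 3.058 m; N'_5 = 226·cos44.0° = 162.6; c'Δl = 46.18; W sinα = 157.0
Slice 6: Δl = 2.4/cos57.9° = 4.516 m; N'_6 = 116·cos57.9° = 61.6; c'Δl = 68.20; W sinα = 98.3
Σc'Δl = 291.3 kN/m; ΣN' = 927.1 kN/m; ΣW sinα = 518.8 kN/m
Resisting = 291.3 + 927.1·tan23.9° = 291.3 + 410.8 = 702.1 kN/m
FS = 702.1 / 518.8 = 1.353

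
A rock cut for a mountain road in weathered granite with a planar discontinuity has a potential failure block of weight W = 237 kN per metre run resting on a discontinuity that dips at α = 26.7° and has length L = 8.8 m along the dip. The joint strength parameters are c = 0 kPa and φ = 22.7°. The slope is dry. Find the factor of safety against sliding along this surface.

FS = 0.83

Resolving the block weight along and normal to the plane and applying the Mohr–Coulomb strength on the joint:
N' = W cosα = 237·cos26.7° = 211.7 kN/m
Driving force T = W sinα = 237·sin26.7° = 106.5 kN/m
Resisting force R = c·L + N'·tanφ = 0·8.8 + 211.7·tan22.7° = 0.0 + 88.6 = 88.6 kN/m
FS = R / T = 88.6 / 106.5 = 0.832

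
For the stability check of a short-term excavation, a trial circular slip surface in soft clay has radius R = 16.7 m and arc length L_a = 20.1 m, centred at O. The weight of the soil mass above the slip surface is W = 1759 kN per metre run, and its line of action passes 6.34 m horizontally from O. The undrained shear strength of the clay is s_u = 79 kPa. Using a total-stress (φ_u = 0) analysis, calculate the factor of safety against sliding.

Taking moments about the centre O, the resisting moment is provided by the undrained shear strength acting along the arc:
M_R = s_u·L_a·R = 79·20.10·16.7 = 26517.9 kN·m/m
M_D = W·d = 1759·6.34 = 11152.1 kN·m/m
FS = M_R / M_D = 26517.9 / 11152.1 = 2.378

FS = 2.38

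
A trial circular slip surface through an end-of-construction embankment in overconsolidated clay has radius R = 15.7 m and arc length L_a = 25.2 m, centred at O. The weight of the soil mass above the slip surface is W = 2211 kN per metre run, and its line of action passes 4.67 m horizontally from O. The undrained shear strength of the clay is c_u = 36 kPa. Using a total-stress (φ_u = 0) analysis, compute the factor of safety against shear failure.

Taking moments about the centre O, the resisting moment is provided by the undrained shear strength acting along the arc:
M_R = c_u·L_a·R = 36·25.20·15.7 = 14243.0 kN·m/m
M_D = W·d = 2211·4.67 = 10325.4 kN·m/m
FS = M_R / M_D = 14243.0 / 10325.4 = 1.379

FS = 1.38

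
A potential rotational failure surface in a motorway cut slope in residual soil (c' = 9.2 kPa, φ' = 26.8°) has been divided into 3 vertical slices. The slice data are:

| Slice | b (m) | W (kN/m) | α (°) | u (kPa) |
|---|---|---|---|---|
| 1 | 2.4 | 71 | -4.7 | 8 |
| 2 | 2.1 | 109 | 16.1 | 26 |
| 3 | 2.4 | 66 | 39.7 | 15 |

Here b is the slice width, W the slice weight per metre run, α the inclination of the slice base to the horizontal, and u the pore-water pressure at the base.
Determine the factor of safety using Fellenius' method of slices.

Ordinary method of slices: FS = Σ[c'·Δl_i + (W_i cosα_i − u_i·Δl_i)·tanφ'] / Σ W_i sinα_i, with Δl_i = b_i / cosα_i.
Slice 1: Δl = 2.4/cos(-4.7°) = 2.408 m; N'_1 = 71·cos(-4.7°) − 8·2.408 = 51.5; c'Δl = 22.15; W sinα = -5.8
Slice 2: Δl = 2.1/cos16.1° = 2.186 m; N'_2 = 109·cos16.1° − 26·2.186 = 47.9; c'Δl = 20.11; W sinα = 30.2
Slice 3: Δl = 2.4/cos39.7° = 3.119 m; N'_3 = 66·cos39.7° − 15·3.119 = 4.0; c'Δl = 28.70; W sinα = 42.2
Σc'Δl = 71.0 kN/m; ΣN' = 103.4 kN/m; ΣW sinα = 66.6 kN/m
Resisting = 71.0 + 103.4·tan26.8° = 71.0 + 52.2 = 123.2 kN/m
FS = 123.2 / 66.6 = 1.850

FS = 1.85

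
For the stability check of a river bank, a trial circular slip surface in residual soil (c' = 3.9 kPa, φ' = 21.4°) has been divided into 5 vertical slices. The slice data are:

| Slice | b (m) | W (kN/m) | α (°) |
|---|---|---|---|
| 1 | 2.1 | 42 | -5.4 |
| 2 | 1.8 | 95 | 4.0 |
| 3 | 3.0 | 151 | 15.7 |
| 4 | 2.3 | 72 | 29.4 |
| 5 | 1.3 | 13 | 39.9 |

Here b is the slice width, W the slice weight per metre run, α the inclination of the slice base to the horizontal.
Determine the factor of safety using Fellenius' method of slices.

Ordinary method of slices: FS = Σ[c'·Δl_i + (W_i cosα_i)·tanφ'] / Σ W_i sinα_i, with Δl_i = b_i / cosα_i.
Slice 1: Δl = 2.1/cos(-5.4°) = 2.109 m; N'_1 = 42·cos(-5.4°) = 41.8; c'Δl = 8.23; W sinα = -4.0
Slice 2: Δl = 1.8/cos4.0° = 1.804 m; N'_2 = 95·cos4.0° = 94.8; c'Δl = 7.04; W sinα = 6.6
Slice 3: Δl = 3.0/cos15.7° = 3.116 m; N'_3 = 151·cos15.7° = 145.4; c'Δl = 12.15; W sinα = 40.9
Slice 4: Δl = 2.3/cos29.4° = 2.640 m; N'_4 = 72·cos29.4° = 62.7; c'Δl = 10.30; W sinα = 35.3
Slice 5: Δl = 1.3/cos39.9° = 1.695 m; N'_5 = 13·cos39.9° = 10.0; c'Δl = 6.61; W sinα = 8.3
Σc'Δl = 44.3 kN/m; ΣN' = 354.6 kN/m; ΣW sinα = 87.2 kN/m
Resisting = 44.3 + 354.6·tan21.4° = 44.3 + 139.0 = 183.3 kN/m
FS = 183.3 / 87.2 = 2.102

FS = 2.10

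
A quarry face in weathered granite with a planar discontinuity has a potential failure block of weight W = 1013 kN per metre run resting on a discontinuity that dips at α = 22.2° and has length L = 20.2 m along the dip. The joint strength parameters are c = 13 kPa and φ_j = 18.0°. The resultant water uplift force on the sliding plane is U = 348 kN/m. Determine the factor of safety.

FS = 1.19

Resolving the block weight along and normal to the plane and applying the Mohr–Coulomb strength on the joint:
N' = W cosα − U = 1013·cos22.2° − 348 = 589.9 kN/m
Driving force T = W sinα = 1013·sin22.2° = 382.8 kN/m
Resisting force R = c·L + N'·tanφ_j = 13·20.2 + 589.9·tan18.0° = 262.6 + 191.7 = 454.3 kN/m
FS = R / T = 454.3 / 382.8 = 1.187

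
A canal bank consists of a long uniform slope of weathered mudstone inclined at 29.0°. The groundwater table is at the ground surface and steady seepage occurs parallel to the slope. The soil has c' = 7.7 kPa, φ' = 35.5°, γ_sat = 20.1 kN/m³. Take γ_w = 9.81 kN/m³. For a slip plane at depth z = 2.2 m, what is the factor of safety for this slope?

With seepage parallel to the slope and the water table at the surface, the effective normal stress on the slip plane uses the buoyant unit weight γ' = γ_sat − γ_w while the driving shear stress uses γ_sat:
FS = [c' + γ' z cos²β tanφ'] / [γ_sat z sinβ cosβ]
γ' = 20.1 − 9.81 = 10.29 kN/m³
Numerator = 7.7 + 10.29·2.2·cos²29.0°·tan35.5° = 7.7 + 10.29·2.2·0.7650·0.7133 = 20.052 kPa
Denominator = 20.1·2.2·sin29.0°·cos29.0° = 20.1·2.2·0.4848·0.8746 = 18.750 kPa
FS = 20.052 / 18.750 = 1.069

FS = 1.07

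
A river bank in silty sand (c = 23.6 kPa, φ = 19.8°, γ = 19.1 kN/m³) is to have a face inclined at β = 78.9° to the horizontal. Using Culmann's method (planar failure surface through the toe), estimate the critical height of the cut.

Culmann's analysis gives the critical failure plane at α_cr = (β + φ)/2 = (78.9 + 19.8)/2 = 49.4°, and the critical height
H_c = (4c/γ) · sinβ cosφ / [1 − cos(β − φ)]
    = (4·23.6/19.1) · sin78.9°·cos19.8° / [1 − cos(59.1°)]
    = 4.942 · 0.9813·0.9409 / [1 − 0.5135]
    = 4.942 · 0.9233 / 0.4865
    = 9.38 m

H_c = 9.38 m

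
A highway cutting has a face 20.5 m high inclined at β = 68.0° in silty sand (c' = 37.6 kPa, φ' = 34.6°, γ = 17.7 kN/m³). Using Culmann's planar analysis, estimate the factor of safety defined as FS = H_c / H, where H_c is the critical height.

H_c = (4c'/γ) · sinβ cosφ' / [1 − cos(β − φ')]
    = (4·37.6/17.7) · sin68.0°·cos34.6° / [1 − cos33.4°]
    = 8.497 · 0.7632 / 0.1652 = 39.27 m
FS = H_c / H = 39.27 / 20.5 = 1.915

FS = 1.92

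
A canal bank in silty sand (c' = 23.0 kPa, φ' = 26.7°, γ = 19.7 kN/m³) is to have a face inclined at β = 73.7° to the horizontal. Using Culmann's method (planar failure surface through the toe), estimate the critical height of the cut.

H_c = 12.59 m

Culmann's analysis gives the critical failure plane at α_cr = (β + φ')/2 = (73.7 + 26.7)/2 = 50.2°, and the critical height
H_c = (4c'/γ) · sinβ cosφ' / [1 − cos(β − φ')]
    = (4·23.0/19.7) · sin73.7°·cos26.7° / [1 − cos(47.0°)]
    = 4.670 · 0.9598·0.8934 / [1 − 0.6820]
    = 4.670 · 0.8575 / 0.3180
    = 12.59 m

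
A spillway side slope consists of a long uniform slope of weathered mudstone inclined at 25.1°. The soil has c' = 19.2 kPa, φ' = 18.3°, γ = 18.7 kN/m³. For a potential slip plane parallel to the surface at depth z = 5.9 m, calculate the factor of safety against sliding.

FS = 1.16

For an infinite slope with a slip plane parallel to the surface (no pore pressure): FS = [c' + γz cos²β tanφ'] / [γz sinβ cosβ].
γz = 18.7·5.9 = 110.33 kN/m²
Numerator = 19.2 + 110.33·cos²25.1°·tan18.3° = 19.2 + 110.33·0.8201·0.3307 = 49.122 kPa
Denominator = 110.33·sin25.1°·cos25.1° = 110.33·0.4242·0.9056 = 42.382 kPa
FS = 49.122 / 42.382 = 1.159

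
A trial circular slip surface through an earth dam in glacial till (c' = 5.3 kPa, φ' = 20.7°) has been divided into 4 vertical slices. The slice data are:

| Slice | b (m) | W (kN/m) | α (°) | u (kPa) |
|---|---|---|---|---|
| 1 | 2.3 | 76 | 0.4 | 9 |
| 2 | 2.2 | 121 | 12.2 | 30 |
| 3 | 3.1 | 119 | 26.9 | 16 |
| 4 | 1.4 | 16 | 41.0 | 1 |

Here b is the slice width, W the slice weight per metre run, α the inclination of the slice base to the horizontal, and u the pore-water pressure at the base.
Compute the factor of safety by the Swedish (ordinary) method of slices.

Ordinary method of slices: FS = Σ[c'·Δl_i + (W_i cosα_i − u_i·Δl_i)·tanφ'] / Σ W_i sinα_i, with Δl_i = b_i / cosα_i.
Slice 1: Δl = 2.3/cos0.4° = 2.300 m; N'_1 = 76·cos0.4° − 9·2.300 = 55.3; c'Δl = 12.19; W sinα = 0.5
Slice 2: Δl = 2.2/cos12.2° = 2.251 m; N'_2 = 121·cos12.2° − 30·2.251 = 50.7; c'Δl = 11.93; W sinα = 25.6
Slice 3: Δl = 3.1/cos26.9° = 3.476 m; N'_3 = 119·cos26.9° − 16·3.476 = 50.5; c'Δl = 18.42; W sinα = 53.8
Slice 4: Δl = 1.4/cos41.0° = 1.855 m; N'_4 = 16·cos41.0° − 1·1.855 = 10.2; c'Δl = 9.83; W sinα = 10.5
Σc'Δl = 52.4 kN/m; ΣN' = 166.8 kN/m; ΣW sinα = 90.4 kN/m
Resisting = 52.4 + 166.8·tan20.7° = 52.4 + 63.0 = 115.4 kN/m
FS = 115.4 / 90.4 = 1.276

FS = 1.28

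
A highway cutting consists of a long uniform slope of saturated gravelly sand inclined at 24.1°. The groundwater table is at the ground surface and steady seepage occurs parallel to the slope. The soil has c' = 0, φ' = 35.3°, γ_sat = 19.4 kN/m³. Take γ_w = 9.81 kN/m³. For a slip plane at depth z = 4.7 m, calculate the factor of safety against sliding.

FS = 0.78

With seepage parallel to the slope and the water table at the surface, the effective normal stress on the slip plane uses the buoyant unit weight γ' = γ_sat − γ_w while the driving shear stress uses γ_sat:
FS = [c' + γ' z cos²β tanφ'] / [γ_sat z sinβ cosβ]
(For c' = 0 this reduces to FS = (γ'/γ_sat)·tanφ'/tanβ.)
γ' = 19.4 − 9.81 = 9.59 kN/m³
Numerator = 0.0 + 9.59·4.7·cos²24.1°·tan35.3° = 0.0 + 9.59·4.7·0.8333·0.7080 = 26.592 kPa
Denominator = 19.4·4.7·sin24.1°·cos24.1° = 19.4·4.7·0.4083·0.9128 = 33.986 kPa
FS = 26.592 / 33.986 = 0.782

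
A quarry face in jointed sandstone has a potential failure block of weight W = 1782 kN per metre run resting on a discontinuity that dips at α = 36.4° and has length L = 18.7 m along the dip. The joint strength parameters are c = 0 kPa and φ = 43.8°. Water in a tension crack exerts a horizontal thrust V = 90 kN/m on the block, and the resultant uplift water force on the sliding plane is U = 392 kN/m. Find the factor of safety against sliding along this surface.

FS = 0.84

Resolving the block weight along and normal to the plane and applying the Mohr–Coulomb strength on the joint:
N' = W cosα − U − V sinα = 1782·cos36.4° − 392 − 90·sin36.4° = 988.9 kN/m
Driving force T = W sinα + V cosα = 1782·sin36.4° + 90·cos36.4° = 1129.9 kN/m
Resisting force R = c·L + N'·tanφ = 0·18.7 + 988.9·tan43.8° = 0.0 + 948.3 = 948.3 kN/m
FS = R / T = 948.3 / 1129.9 = 0.839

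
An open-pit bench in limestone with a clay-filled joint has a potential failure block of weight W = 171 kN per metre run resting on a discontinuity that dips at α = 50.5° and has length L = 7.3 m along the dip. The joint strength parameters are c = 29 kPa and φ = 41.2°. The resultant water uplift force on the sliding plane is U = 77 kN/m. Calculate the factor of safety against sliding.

FS = 1.82

Resolving the block weight along and normal to the plane and applying the Mohr–Coulomb strength on the joint:
N' = W cosα − U = 171·cos50.5° − 77 = 31.8 kN/m
Driving force T = W sinα = 171·sin50.5° = 131.9 kN/m
Resisting force R = c·L + N'·tanφ = 29·7.3 + 31.8·tan41.2° = 211.7 + 27.8 = 239.5 kN/m
FS = R / T = 239.5 / 131.9 = 1.815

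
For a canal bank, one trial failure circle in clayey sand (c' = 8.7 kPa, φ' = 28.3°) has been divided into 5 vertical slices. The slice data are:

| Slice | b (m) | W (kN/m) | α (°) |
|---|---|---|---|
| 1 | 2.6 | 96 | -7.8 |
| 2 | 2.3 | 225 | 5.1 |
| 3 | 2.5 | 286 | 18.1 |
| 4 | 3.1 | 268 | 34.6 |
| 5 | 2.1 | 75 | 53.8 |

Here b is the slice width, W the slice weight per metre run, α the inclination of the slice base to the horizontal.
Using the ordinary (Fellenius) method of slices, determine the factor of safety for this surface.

FS = 1.91

Ordinary method of slices: FS = Σ[c'·Δl_i + (W_i cosα_i)·tanφ'] / Σ W_i sinα_i, with Δl_i = b_i / cosα_i.
Slice 1: Δl = 2.6/cos(-7.8°) = 2.624 m; N'_1 = 96·cos(-7.8°) = 95.1; c'Δl = 22.83; W sinα = -13.0
Slice 2: Δl = 2.3/cos5.1° = 2.309 m; N'_2 = 225·cos5.1° = 224.1; c'Δl = 20.09; W sinα = 20.0
Slice 3: Δl = 2.5/cos18.1° = 2.630 m; N'_3 = 286·cos18.1° = 271.8; c'Δl = 22.88; W sinα = 88.9
Slice 4: Δl = 3.1/cos34.6° = 3.766 m; N'_4 = 268·cos34.6° = 220.6; c'Δl = 32.76; W sinα = 152.2
Slice 5: Δl = 2.1/cos53.8° = 3.556 m; N'_5 = 75·cos53.8° = 44.3; c'Δl = 30.93; W sinα = 60.5
Σc'Δl = 129.5 kN/m; ΣN' = 856.0 kN/m; ΣW sinα = 308.5 kN/m
Resisting = 129.5 + 856.0·tan28.3° = 129.5 + 460.9 = 590.4 kN/m
FS = 590.4 / 308.5 = 1.914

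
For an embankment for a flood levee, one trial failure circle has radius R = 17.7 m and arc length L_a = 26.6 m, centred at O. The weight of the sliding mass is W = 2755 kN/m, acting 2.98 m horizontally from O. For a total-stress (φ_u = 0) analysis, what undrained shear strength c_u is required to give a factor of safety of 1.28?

c_u = 22.3 kPa

FS = c_u·L_a·R / (W·d), so c_u = FS·W·d / (L_a·R).
c_u = 1.28·2755·2.98 / (26.60·17.7) = 10508.7 / 470.82 = 22.32 kPa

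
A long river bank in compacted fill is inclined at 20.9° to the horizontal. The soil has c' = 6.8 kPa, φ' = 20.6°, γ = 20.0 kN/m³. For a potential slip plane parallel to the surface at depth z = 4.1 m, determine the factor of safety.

FS = 1.23

For an infinite slope with a slip plane parallel to the surface (no pore pressure): FS = [c' + γz cos²β tanφ'] / [γz sinβ cosβ].
γz = 20.0·4.1 = 82.00 kN/m²
Numerator = 6.8 + 82.00·cos²20.9°·tan20.6° = 6.8 + 82.00·0.8727·0.3759 = 33.699 kPa
Denominator = 82.00·sin20.9°·cos20.9° = 82.00·0.3567·0.9342 = 27.328 kPa
FS = 33.699 / 27.328 = 1.233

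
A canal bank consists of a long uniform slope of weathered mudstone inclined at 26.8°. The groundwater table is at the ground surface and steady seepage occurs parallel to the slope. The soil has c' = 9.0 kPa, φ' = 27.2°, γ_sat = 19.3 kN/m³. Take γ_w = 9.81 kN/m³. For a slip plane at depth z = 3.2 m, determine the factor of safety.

FS = 0.86

With seepage parallel to the slope and the water table at the surface, the effective normal stress on the slip plane uses the buoyant unit weight γ' = γ_sat − γ_w while the driving shear stress uses γ_sat:
FS = [c' + γ' z cos²β tanφ'] / [γ_sat z sinβ cosβ]
γ' = 19.3 − 9.81 = 9.49 kN/m³
Numerator = 9.0 + 9.49·3.2·cos²26.8°·tan27.2° = 9.0 + 9.49·3.2·0.7967·0.5139 = 21.434 kPa
Denominator = 19.3·3.2·sin26.8°·cos26.8° = 19.3·3.2·0.4509·0.8926 = 24.855 kPa
FS = 21.434 / 24.855 = 0.862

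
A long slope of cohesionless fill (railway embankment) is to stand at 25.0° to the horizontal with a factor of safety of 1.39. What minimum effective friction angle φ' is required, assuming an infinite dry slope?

FS = tanφ'/tanβ ⇒ tanφ' = FS · tanβ = 1.39 · tan25.0° = 0.6482
φ' = arctan(0.6482) = 32.95°

φ' = 33.0°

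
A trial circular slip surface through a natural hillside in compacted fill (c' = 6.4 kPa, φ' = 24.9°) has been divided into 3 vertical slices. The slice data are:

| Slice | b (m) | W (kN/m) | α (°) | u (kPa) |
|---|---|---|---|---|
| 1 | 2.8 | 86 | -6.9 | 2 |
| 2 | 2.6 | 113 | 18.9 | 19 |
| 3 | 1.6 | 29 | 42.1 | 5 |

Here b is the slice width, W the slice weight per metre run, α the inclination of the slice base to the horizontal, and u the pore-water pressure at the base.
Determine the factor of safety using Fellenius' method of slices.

FS = 2.56

Ordinary method of slices: FS = Σ[c'·Δl_i + (W_i cosα_i − u_i·Δl_i)·tanφ'] / Σ W_i sinα_i, with Δl_i = b_i / cosα_i.
Slice 1: Δl = 2.8/cos(-6.9°) = 2.820 m; N'_1 = 86·cos(-6.9°) − 2·2.820 = 79.7; c'Δl = 18.05; W sinα = -10.3
Slice 2: Δl = 2.6/cos18.9° = 2.748 m; N'_2 = 113·cos18.9° − 19·2.748 = 54.7; c'Δl = 17.59; W sinα = 36.6
Slice 3: Δl = 1.6/cos42.1° = 2.156 m; N'_3 = 29·cos42.1° − 5·2.156 = 10.7; c'Δl = 13.80; W sinα = 19.4
Σc'Δl = 49.4 kN/m; ΣN' = 145.2 kN/m; ΣW sinα = 45.7 kN/m
Resisting = 49.4 + 145.2·tan24.9° = 49.4 + 67.4 = 116.8 kN/m
FS = 116.8 / 45.7 = 2.556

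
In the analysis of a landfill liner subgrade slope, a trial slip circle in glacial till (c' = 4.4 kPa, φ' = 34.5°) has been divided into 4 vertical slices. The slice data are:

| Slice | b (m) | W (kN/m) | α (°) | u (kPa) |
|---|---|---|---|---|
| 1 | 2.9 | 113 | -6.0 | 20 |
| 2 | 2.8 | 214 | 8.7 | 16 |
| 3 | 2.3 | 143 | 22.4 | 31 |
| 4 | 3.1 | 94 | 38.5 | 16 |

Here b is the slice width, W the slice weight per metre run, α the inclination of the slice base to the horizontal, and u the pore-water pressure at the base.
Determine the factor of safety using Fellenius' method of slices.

FS = 1.87

Ordinary method of slices: FS = Σ[c'·Δl_i + (W_i cosα_i − u_i·Δl_i)·tanφ'] / Σ W_i sinα_i, with Δl_i = b_i / cosα_i.
Slice 1: Δl = 2.9/cos(-6.0°) = 2.916 m; N'_1 = 113·cos(-6.0°) − 20·2.916 = 54.1; c'Δl = 12.83; W sinα = -11.8
Slice 2: Δl = 2.8/cos8.7° = 2.833 m; N'_2 = 214·cos8.7° − 16·2.833 = 166.2; c'Δl = 12.46; W sinα = 32.4
Slice 3: Δl = 2.3/cos22.4° = 2.488 m; N'_3 = 143·cos22.4° − 31·2.488 = 55.1; c'Δl = 10.95; W sinα = 54.5
Slice 4: Δl = 3.1/cos38.5° = 3.961 m; N'_4 = 94·cos38.5° − 16·3.961 = 10.2; c'Δl = 17.43; W sinα = 58.5
Σc'Δl = 53.7 kN/m; ΣN' = 285.6 kN/m; ΣW sinα = 133.6 kN/m
Resisting = 53.7 + 285.6·tan34.5° = 53.7 + 196.3 = 249.9 kN/m
FS = 249.9 / 133.6 = 1.871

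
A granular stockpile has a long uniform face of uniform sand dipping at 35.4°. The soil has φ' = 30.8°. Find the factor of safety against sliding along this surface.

FS = 0.84

For a dry cohesionless infinite slope the factor of safety is FS = tanφ' / tanβ.
FS = tan30.8° / tan35.4° = 0.5961 / 0.7107 = 0.839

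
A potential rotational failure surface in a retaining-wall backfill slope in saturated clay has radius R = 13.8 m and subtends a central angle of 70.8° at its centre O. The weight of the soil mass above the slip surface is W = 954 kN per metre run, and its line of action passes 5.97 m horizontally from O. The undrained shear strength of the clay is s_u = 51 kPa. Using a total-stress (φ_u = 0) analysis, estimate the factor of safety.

Taking moments about the centre O, the resisting moment is provided by the undrained shear strength acting along the arc:
Arc length L_a = R·θ = 13.8·(70.8°·π/180) = 13.8·1.2357 = 17.05 m
M_R = s_u·L_a·R = 51·17.05·13.8 = 12001.6 kN·m/m
M_D = W·d = 954·5.97 = 5695.4 kN·m/m
FS = M_R / M_D = 12001.6 / 5695.4 = 2.107

FS = 2.11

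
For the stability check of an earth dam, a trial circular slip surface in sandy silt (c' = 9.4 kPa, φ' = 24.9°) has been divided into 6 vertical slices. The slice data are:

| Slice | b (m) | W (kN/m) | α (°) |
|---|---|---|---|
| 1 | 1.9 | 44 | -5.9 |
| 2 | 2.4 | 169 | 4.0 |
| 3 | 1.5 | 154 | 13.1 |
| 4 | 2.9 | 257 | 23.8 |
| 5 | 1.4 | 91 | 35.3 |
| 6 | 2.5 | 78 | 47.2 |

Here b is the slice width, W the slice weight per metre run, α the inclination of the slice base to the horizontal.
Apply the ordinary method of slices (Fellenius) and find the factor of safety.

Ordinary method of slices: FS = Σ[c'·Δl_i + (W_i cosα_i)·tanφ'] / Σ W_i sinα_i, with Δl_i = b_i / cosα_i.
Slice 1: Δl = 1.9/cos(-5.9°) = 1.910 m; N'_1 = 44·cos(-5.9°) = 43.8; c'Δl = 17.96; W sinα = -4.5
Slice 2: Δl = 2.4/cos4.0° = 2.406 m; N'_2 = 169·cos4.0° = 168.6; c'Δl = 22.62; W sinα = 11.8
Slice 3: Δl = 1.5/cos13.1° = 1.540 m; N'_3 = 154·cos13.1° = 150.0; c'Δl = 14.48; W sinα = 34.9
Slice 4: Δl = 2.9/cos23.8° = 3.170 m; N'_4 = 257·cos23.8° = 235.1; c'Δl = 29.79; W sinα = 103.7
Slice 5: Δl = 1.4/cos35.3° = 1.715 m; N'_5 = 91·cos35.3° = 74.3; c'Δl = 16.12; W sinα = 52.6
Slice 6: Δl = 2.5/cos47.2° = 3.679 m; N'_6 = 78·cos47.2° = 53.0; c'Δl = 34.59; W sinα = 57.2
Σc'Δl = 135.6 kN/m; ΣN' = 724.8 kN/m; ΣW sinα = 255.7 kN/m
Resisting = 135.6 + 724.8·tan24.9° = 135.6 + 336.4 = 472.0 kN/m
FS = 472.0 / 255.7 = 1.846

FS = 1.85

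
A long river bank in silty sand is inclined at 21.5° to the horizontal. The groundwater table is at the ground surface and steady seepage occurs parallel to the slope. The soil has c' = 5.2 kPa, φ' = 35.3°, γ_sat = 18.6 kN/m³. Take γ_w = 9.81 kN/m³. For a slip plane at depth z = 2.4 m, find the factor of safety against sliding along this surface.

With seepage parallel to the slope and the water table at the surface, the effective normal stress on the slip plane uses the buoyant unit weight γ' = γ_sat − γ_w while the driving shear stress uses γ_sat:
FS = [c' + γ' z cos²β tanφ'] / [γ_sat z sinβ cosβ]
γ' = 18.6 − 9.81 = 8.79 kN/m³
Numerator = 5.2 + 8.79·2.4·cos²21.5°·tan35.3° = 5.2 + 8.79·2.4·0.8657·0.7080 = 18.130 kPa
Denominator = 18.6·2.4·sin21.5°·cos21.5° = 18.6·2.4·0.3665·0.9304 = 15.222 kPa
FS = 18.130 / 15.222 = 1.191

FS = 1.19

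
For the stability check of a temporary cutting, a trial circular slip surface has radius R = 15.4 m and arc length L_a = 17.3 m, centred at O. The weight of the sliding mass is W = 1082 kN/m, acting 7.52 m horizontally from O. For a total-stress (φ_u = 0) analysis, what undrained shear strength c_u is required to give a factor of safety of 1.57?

FS = c_u·L_a·R / (W·d), so c_u = FS·W·d / (L_a·R).
c_u = 1.57·1082·7.52 / (17.30·15.4) = 12774.5 / 266.42 = 47.95 kPa

c_u = 47.9 kPa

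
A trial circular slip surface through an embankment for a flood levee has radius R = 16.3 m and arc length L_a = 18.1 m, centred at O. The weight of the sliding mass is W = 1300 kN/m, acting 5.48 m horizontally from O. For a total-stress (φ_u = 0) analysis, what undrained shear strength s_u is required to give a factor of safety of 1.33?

FS = s_u·L_a·R / (W·d), so s_u = FS·W·d / (L_a·R).
s_u = 1.33·1300·5.48 / (18.10·16.3) = 9474.9 / 295.03 = 32.12 kPa

s_u = 32.1 kPa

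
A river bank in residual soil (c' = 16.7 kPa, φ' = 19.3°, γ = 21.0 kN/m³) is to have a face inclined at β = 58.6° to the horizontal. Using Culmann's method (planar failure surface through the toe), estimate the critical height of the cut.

Culmann's analysis gives the critical failure plane at α_cr = (β + φ')/2 = (58.6 + 19.3)/2 = 39.0°, and the critical height
H_c = (4c'/γ) · sinβ cosφ' / [1 − cos(β − φ')]
    = (4·16.7/21.0) · sin58.6°·cos19.3° / [1 − cos(39.3°)]
    = 3.181 · 0.8536·0.9438 / [1 − 0.7738]
    = 3.181 · 0.8056 / 0.2262
    = 11.33 m

H_c = 11.33 m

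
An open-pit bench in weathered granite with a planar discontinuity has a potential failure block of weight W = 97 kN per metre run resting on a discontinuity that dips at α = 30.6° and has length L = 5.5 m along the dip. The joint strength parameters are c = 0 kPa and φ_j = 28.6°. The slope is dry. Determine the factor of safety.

FS = 0.92

Resolving the block weight along and normal to the plane and applying the Mohr–Coulomb strength on the joint:
N' = W cosα = 97·cos30.6° = 83.5 kN/m
Driving force T = W sinα = 97·sin30.6° = 49.4 kN/m
Resisting force R = c·L + N'·tanφ_j = 0·5.5 + 83.5·tan28.6° = 0.0 + 45.5 = 45.5 kN/m
FS = R / T = 45.5 / 49.4 = 0.922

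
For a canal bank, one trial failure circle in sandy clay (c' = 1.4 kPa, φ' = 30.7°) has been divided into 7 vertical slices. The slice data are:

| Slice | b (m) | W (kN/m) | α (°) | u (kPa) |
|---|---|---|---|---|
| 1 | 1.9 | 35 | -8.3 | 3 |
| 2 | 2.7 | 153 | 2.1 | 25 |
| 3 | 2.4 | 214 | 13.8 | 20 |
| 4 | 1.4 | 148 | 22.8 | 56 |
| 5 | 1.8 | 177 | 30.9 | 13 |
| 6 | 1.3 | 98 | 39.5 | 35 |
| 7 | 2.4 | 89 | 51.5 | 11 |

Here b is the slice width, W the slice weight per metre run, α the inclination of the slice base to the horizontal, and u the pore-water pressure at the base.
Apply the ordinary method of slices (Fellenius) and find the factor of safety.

Ordinary method of slices: FS = Σ[c'·Δl_i + (W_i cosα_i − u_i·Δl_i)·tanφ'] / Σ W_i sinα_i, with Δl_i = b_i / cosα_i.
Slice 1: Δl = 1.9/cos(-8.3°) = 1.920 m; N'_1 = 35·cos(-8.3°) − 3·1.920 = 28.9; c'Δl = 2.69; W sinα = -5.1
Slice 2: Δl = 2.7/cos2.1° = 2.702 m; N'_2 = 153·cos2.1° − 25·2.702 = 85.4; c'Δl = 3.78; W sinα = 5.6
Slice 3: Δl = 2.4/cos13.8° = 2.471 m; N'_3 = 214·cos13.8° − 20·2.471 = 158.4; c'Δl = 3.46; W sinα = 51.0
Slice 4: Δl = 1.4/cos22.8° = 1.519 m; N'_4 = 148·cos22.8° − 56·1.519 = 51.4; c'Δl = 2.13; W sinα = 57.4
Slice 5: Δl = 1.8/cos30.9° = 2.098 m; N'_5 = 177·cos30.9° − 13·2.098 = 124.6; c'Δl = 2.94; W sinα = 90.9
Slice 6: Δl = 1.3/cos39.5° = 1.685 m; N'_6 = 98·cos39.5° − 35·1.685 = 16.7; c'Δl = 2.36; W sinα = 62.3
Slice 7: Δl = 2.4/cos51.5° = 3.855 m; N'_7 = 89·cos51.5° − 11·3.855 = 13.0; c'Δl = 5.40; W sinα = 69.7
Σc'Δl = 22.7 kN/m; ΣN' = 478.3 kN/m; ΣW sinα = 331.8 kN/m
Resisting = 22.7 + 478.3·tan30.7° = 22.7 + 284.0 = 306.7 kN/m
FS = 306.7 / 331.8 = 0.924

FS = 0.92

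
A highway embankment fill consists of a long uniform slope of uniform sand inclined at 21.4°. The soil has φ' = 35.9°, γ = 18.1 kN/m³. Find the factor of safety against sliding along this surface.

FS = 1.85

For a dry cohesionless infinite slope the factor of safety is FS = tanφ' / tanβ.
FS = tan35.9° / tan21.4° = 0.7239 / 0.3919 = 1.847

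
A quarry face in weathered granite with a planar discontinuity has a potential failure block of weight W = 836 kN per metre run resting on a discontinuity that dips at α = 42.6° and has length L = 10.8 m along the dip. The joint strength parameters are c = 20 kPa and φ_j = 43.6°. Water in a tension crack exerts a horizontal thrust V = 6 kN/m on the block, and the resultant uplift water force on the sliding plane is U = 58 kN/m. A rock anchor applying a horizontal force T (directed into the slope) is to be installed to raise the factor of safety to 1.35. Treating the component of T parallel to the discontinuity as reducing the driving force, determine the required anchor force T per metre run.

T = 16 kN/m

Resolving forces along and normal to the sliding plane, with the horizontal anchor force T adding T·sinα to the effective normal force and T·cosα acting up the plane against the driving force:
FS = [cL + (W cosα − U − V sinα + T sinα) tanφ_j] / [W sinα + V cosα − T cosα]
Without the anchor: N' = 553.3 kN/m, driving T_d = 570.3 kN/m, resisting R = 20·10.8 + 553.3·tan43.6° = 742.9 kN/m, FS = 1.30.
Setting FS = 1.35 and solving for T:
1.35·(570.3 − T cos42.6°) = 742.9 + T sin42.6°·tan43.6°
T·(sin42.6°·tan43.6° + 1.35·cos42.6°) = 1.35·570.3 − 742.9
T·(0.6769·0.9523 + 1.35·0.7361) = 769.9 − 742.9 = 27.0
T·1.6383 = 27.0
T = 16.5 kN/m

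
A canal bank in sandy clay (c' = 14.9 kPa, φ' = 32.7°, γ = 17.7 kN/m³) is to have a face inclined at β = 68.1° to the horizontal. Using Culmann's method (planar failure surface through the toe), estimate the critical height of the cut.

H_c = 14.22 m

Culmann's analysis gives the critical failure plane at α_cr = (β + φ')/2 = (68.1 + 32.7)/2 = 50.4°, and the critical height
H_c = (4c'/γ) · sinβ cosφ' / [1 − cos(β − φ')]
    = (4·14.9/17.7) · sin68.1°·cos32.7° / [1 − cos(35.4°)]
    = 3.367 · 0.9278·0.8415 / [1 − 0.8151]
    = 3.367 · 0.7808 / 0.1849
    = 14.22 m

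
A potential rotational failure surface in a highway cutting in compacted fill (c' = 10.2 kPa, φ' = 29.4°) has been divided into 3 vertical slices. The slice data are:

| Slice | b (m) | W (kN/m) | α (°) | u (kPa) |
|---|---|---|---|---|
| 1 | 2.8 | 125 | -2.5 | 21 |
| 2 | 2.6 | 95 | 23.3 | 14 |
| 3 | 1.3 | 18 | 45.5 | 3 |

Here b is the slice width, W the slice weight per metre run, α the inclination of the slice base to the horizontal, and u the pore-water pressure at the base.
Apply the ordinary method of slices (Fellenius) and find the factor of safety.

FS = 3.21

Ordinary method of slices: FS = Σ[c'·Δl_i + (W_i cosα_i − u_i·Δl_i)·tanφ'] / Σ W_i sinα_i, with Δl_i = b_i / cosα_i.
Slice 1: Δl = 2.8/cos(-2.5°) = 2.803 m; N'_1 = 125·cos(-2.5°) − 21·2.803 = 66.0; c'Δl = 28.59; W sinα = -5.5
Slice 2: Δl = 2.6/cos23.3° = 2.831 m; N'_2 = 95·cos23.3° − 14·2.831 = 47.6; c'Δl = 28.87; W sinα = 37.6
Slice 3: Δl = 1.3/cos45.5° = 1.855 m; N'_3 = 18·cos45.5° − 3·1.855 = 7.1; c'Δl = 18.92; W sinα = 12.8
Σc'Δl = 76.4 kN/m; ΣN' = 120.7 kN/m; ΣW sinα = 45.0 kN/m
Resisting = 76.4 + 120.7·tan29.4° = 76.4 + 68.0 = 144.4 kN/m
FS = 144.4 / 45.0 = 3.211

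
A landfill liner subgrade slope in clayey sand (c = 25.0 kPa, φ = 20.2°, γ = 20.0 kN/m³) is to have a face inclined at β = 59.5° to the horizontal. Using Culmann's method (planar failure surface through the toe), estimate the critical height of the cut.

Culmann's analysis gives the critical failure plane at α_cr = (β + φ)/2 = (59.5 + 20.2)/2 = 39.9°, and the critical height
H_c = (4c/γ) · sinβ cosφ / [1 − cos(β − φ)]
    = (4·25.0/20.0) · sin59.5°·cos20.2° / [1 − cos(39.3°)]
    = 5.000 · 0.8616·0.9385 / [1 − 0.7738]
    = 5.000 · 0.8086 / 0.2262
    = 17.88 m

H_c = 17.88 m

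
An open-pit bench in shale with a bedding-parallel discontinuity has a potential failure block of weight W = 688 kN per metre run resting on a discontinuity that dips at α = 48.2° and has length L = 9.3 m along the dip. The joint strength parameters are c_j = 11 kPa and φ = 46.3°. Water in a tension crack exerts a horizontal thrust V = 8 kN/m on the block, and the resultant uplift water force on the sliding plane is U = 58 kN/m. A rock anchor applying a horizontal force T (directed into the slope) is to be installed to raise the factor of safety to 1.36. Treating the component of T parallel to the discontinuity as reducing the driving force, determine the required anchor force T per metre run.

Resolving forces along and normal to the sliding plane, with the horizontal anchor force T adding T·sinα to the effective normal force and T·cosα acting up the plane against the driving force:
FS = [c_jL + (W cosα − U − V sinα + T sinα) tanφ] / [W sinα + V cosα − T cosα]
Without the anchor: N' = 394.6 kN/m, driving T_d = 518.2 kN/m, resisting R = 11·9.3 + 394.6·tan46.3° = 515.2 kN/m, FS = 0.99.
Setting FS = 1.36 and solving for T:
1.36·(518.2 − T cos48.2°) = 515.2 + T sin48.2°·tan46.3°
T·(sin48.2°·tan46.3° + 1.36·cos48.2°) = 1.36·518.2 − 515.2
T·(0.7455·1.0464 + 1.36·0.6665) = 704.8 − 515.2 = 189.5
T·1.6866 = 189.5
T = 112.4 kN/m

T = 112 kN/m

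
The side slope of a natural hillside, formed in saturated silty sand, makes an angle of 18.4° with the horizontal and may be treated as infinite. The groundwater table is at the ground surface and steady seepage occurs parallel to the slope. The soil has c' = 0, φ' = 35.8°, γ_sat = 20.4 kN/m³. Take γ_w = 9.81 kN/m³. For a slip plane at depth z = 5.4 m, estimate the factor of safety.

With seepage parallel to the slope and the water table at the surface, the effective normal stress on the slip plane uses the buoyant unit weight γ' = γ_sat − γ_w while the driving shear stress uses γ_sat:
FS = [c' + γ' z cos²β tanφ'] / [γ_sat z sinβ cosβ]
(For c' = 0 this reduces to FS = (γ'/γ_sat)·tanφ'/tanβ.)
γ' = 20.4 − 9.81 = 10.59 kN/m³
Numerator = 0.0 + 10.59·5.4·cos²18.4°·tan35.8° = 0.0 + 10.59·5.4·0.9004·0.7212 = 37.135 kPa
Denominator = 20.4·5.4·sin18.4°·cos18.4° = 20.4·5.4·0.3156·0.9489 = 32.994 kPa
FS = 37.135 / 32.994 = 1.125

FS = 1.13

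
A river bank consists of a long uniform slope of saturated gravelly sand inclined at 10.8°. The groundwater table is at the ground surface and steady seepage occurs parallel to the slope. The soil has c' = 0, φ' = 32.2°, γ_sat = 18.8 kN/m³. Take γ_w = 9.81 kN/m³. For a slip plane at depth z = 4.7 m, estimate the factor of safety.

FS = 1.58

With seepage parallel to the slope and the water table at the surface, the effective normal stress on the slip plane uses the buoyant unit weight γ' = γ_sat − γ_w while the driving shear stress uses γ_sat:
FS = [c' + γ' z cos²β tanφ'] / [γ_sat z sinβ cosβ]
(For c' = 0 this reduces to FS = (γ'/γ_sat)·tanφ'/tanβ.)
γ' = 18.8 − 9.81 = 8.99 kN/m³
Numerator = 0.0 + 8.99·4.7·cos²10.8°·tan32.2° = 0.0 + 8.99·4.7·0.9649·0.6297 = 25.674 kPa
Denominator = 18.8·4.7·sin10.8°·cos10.8° = 18.8·4.7·0.1874·0.9823 = 16.264 kPa
FS = 25.674 / 16.264 = 1.579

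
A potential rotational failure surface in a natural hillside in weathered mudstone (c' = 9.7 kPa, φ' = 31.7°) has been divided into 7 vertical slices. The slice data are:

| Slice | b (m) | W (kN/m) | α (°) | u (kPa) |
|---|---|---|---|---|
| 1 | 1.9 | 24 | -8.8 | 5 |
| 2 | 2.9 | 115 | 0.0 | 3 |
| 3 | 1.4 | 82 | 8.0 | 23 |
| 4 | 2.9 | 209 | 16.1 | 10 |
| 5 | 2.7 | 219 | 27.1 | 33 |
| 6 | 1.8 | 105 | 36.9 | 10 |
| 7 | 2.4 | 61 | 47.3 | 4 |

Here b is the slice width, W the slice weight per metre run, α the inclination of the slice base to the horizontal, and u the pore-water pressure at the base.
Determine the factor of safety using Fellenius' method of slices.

Ordinary method of slices: FS = Σ[c'·Δl_i + (W_i cosα_i − u_i·Δl_i)·tanφ'] / Σ W_i sinα_i, with Δl_i = b_i / cosα_i.
Slice 1: Δl = 1.9/cos(-8.8°) = 1.923 m; N'_1 = 24·cos(-8.8°) − 5·1.923 = 14.1; c'Δl = 18.65; W sinα = -3.7
Slice 2: Δl = 2.9/cos0.0° = 2.900 m; N'_2 = 115·cos0.0° − 3·2.900 = 106.3; c'Δl = 28.13; W sinα = 0.0
Slice 3: Δl = 1.4/cos8.0° = 1.414 m; N'_3 = 82·cos8.0° − 23·1.414 = 48.7; c'Δl = 13.71; W sinα = 11.4
Slice 4: Δl = 2.9/cos16.1° = 3.018 m; N'_4 = 209·cos16.1° − 10·3.018 = 170.6; c'Δl = 29.28; W sinα = 58.0
Slice 5: Δl = 2.7/cos27.1° = 3.033 m; N'_5 = 219·cos27.1° − 33·3.033 = 94.9; c'Δl = 29.42; W sinα = 99.8
Slice 6: Δl = 1.8/cos36.9° = 2.251 m; N'_6 = 105·cos36.9° − 10·2.251 = 61.5; c'Δl = 21.83; W sinα = 63.0
Slice 7: Δl = 2.4/cos47.3° = 3.539 m; N'_7 = 61·cos47.3° − 4·3.539 = 27.2; c'Δl = 34.33; W sinα = 44.8
Σc'Δl = 175.4 kN/m; ΣN' = 523.2 kN/m; ΣW sinα = 273.3 kN/m
Resisting = 175.4 + 523.2·tan31.7° = 175.4 + 323.2 = 498.5 kN/m
FS = 498.5 / 273.3 = 1.824

FS = 1.82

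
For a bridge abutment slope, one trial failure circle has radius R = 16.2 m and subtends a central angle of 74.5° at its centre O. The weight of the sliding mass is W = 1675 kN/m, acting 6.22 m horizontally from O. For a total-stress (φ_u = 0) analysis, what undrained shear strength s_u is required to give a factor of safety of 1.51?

s_u = 46.1 kPa

FS = s_u·L_a·R / (W·d), so s_u = FS·W·d / (L_a·R).
Arc length L_a = R·θ = 16.2·(74.5°·π/180) = 16.2·1.3003 = 21.06 m
s_u = 1.51·1675·6.22 / (21.06·16.2) = 15731.9 / 341.24 = 46.10 kPa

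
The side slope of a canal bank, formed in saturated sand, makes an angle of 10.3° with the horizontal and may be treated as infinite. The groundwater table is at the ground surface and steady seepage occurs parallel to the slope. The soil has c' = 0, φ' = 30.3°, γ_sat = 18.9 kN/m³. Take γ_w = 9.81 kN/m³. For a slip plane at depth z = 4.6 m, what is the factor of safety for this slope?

FS = 1.55

With seepage parallel to the slope and the water table at the surface, the effective normal stress on the slip plane uses the buoyant unit weight γ' = γ_sat − γ_w while the driving shear stress uses γ_sat:
FS = [c' + γ' z cos²β tanφ'] / [γ_sat z sinβ cosβ]
(For c' = 0 this reduces to FS = (γ'/γ_sat)·tanφ'/tanβ.)
γ' = 18.9 − 9.81 = 9.09 kN/m³
Numerator = 0.0 + 9.09·4.6·cos²10.3°·tan30.3° = 0.0 + 9.09·4.6·0.9680·0.5844 = 23.653 kPa
Denominator = 18.9·4.6·sin10.3°·cos10.3° = 18.9·4.6·0.1788·0.9839 = 15.295 kPa
FS = 23.653 / 15.295 = 1.546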